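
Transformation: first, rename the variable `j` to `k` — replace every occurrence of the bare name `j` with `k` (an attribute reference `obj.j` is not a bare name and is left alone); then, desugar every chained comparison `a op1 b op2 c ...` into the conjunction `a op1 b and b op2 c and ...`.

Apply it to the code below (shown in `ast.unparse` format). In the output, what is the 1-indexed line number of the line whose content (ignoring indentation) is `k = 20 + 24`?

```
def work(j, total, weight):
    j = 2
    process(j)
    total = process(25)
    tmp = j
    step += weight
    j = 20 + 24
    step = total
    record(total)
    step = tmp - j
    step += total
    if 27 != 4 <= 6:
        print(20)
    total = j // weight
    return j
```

7

Transformed code:
def work(k, total, weight):
    k = 2
    process(k)
    total = process(25)
    tmp = k
    step += weight
    k = 20 + 24
    step = total
    record(total)
    step = tmp - k
    step += total
    if 27 != 4 and 4 <= 6:
        print(20)
    total = k // weight
    return k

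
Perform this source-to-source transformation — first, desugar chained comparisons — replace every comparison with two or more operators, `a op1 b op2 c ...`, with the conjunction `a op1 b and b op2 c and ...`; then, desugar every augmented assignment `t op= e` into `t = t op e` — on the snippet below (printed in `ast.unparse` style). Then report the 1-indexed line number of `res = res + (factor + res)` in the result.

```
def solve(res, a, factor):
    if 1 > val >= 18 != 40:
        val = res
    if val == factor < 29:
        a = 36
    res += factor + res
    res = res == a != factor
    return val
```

6

Transformed code:
def solve(res, a, factor):
    if 1 > val and val >= 18 and (18 != 40):
        val = res
    if val == factor and factor < 29:
        a = 36
    res = res + (factor + res)
    res = res == a and a != factor
    return val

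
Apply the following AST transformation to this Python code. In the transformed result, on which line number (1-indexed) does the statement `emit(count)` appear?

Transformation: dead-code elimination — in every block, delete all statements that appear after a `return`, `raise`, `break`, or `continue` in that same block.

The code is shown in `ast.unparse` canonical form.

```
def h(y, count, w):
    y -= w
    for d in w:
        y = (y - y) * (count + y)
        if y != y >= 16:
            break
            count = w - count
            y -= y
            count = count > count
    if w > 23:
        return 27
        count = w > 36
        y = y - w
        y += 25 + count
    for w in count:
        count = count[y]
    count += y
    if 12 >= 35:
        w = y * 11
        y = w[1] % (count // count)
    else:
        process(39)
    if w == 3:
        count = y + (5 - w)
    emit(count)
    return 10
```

Transformed code:
def h(y, count, w):
    y -= w
    for d in w:
        y = (y - y) * (count + y)
        if y != y >= 16:
            break
    if w > 23:
        return 27
    for w in count:
        count = count[y]
    count += y
    if 12 >= 35:
        w = y * 11
        y = w[1] % (count // count)
    else:
        process(39)
    if w == 3:
        count = y + (5 - w)
    emit(count)
    return 10

19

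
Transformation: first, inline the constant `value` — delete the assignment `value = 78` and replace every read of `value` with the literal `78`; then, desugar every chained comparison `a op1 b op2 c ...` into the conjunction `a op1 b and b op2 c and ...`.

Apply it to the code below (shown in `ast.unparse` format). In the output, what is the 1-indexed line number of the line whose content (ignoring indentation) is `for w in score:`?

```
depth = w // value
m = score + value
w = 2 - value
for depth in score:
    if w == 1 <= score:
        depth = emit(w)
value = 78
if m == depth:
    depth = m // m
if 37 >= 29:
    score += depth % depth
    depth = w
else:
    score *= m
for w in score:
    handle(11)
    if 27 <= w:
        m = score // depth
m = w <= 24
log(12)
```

Transformed code:
depth = w // 78
m = score + 78
w = 2 - 78
for depth in score:
    if w == 1 and 1 <= score:
        depth = emit(w)
if m == depth:
    depth = m // m
if 37 >= 29:
    score += depth % depth
    depth = w
else:
    score *= m
for w in score:
    handle(11)
    if 27 <= w:
        m = score // depth
m = w <= 24
log(12)

14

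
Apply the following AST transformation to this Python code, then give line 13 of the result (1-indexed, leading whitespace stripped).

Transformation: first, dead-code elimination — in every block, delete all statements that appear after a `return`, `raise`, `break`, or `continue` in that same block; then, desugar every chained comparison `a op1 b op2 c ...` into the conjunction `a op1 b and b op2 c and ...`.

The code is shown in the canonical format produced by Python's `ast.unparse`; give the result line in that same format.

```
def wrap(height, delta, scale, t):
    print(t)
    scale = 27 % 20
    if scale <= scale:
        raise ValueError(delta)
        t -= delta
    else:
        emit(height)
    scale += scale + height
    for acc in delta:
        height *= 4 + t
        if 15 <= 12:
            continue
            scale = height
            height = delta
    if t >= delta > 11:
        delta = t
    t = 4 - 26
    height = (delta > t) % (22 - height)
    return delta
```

if t >= delta and delta > 11:

Transformed code:
def wrap(height, delta, scale, t):
    print(t)
    scale = 27 % 20
    if scale <= scale:
        raise ValueError(delta)
    else:
        emit(height)
    scale += scale + height
    for acc in delta:
        height *= 4 + t
        if 15 <= 12:
            continue
    if t >= delta and delta > 11:
        delta = t
    t = 4 - 26
    height = (delta > t) % (22 - height)
    return delta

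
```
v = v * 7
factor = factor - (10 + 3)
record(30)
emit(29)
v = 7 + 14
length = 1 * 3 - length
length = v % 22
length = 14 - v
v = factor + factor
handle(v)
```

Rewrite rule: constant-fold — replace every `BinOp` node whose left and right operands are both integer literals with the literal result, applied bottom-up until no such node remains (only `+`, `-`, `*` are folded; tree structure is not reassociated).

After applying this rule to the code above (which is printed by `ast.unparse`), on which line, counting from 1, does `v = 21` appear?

Transformed code:
v = v * 7
factor = factor - 13
record(30)
emit(29)
v = 21
length = 3 - length
length = v % 22
length = 14 - v
v = factor + factor
handle(v)

5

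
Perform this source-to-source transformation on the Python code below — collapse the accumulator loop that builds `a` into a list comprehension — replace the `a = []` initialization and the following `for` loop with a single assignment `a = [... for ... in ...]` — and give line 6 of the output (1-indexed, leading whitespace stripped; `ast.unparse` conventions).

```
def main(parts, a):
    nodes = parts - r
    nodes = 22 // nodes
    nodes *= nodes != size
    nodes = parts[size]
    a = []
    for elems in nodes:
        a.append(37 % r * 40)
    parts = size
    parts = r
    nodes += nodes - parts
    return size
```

a = [37 % r * 40 for elems in nodes]

Transformed code:
def main(parts, a):
    nodes = parts - r
    nodes = 22 // nodes
    nodes *= nodes != size
    nodes = parts[size]
    a = [37 % r * 40 for elems in nodes]
    parts = size
    parts = r
    nodes += nodes - parts
    return size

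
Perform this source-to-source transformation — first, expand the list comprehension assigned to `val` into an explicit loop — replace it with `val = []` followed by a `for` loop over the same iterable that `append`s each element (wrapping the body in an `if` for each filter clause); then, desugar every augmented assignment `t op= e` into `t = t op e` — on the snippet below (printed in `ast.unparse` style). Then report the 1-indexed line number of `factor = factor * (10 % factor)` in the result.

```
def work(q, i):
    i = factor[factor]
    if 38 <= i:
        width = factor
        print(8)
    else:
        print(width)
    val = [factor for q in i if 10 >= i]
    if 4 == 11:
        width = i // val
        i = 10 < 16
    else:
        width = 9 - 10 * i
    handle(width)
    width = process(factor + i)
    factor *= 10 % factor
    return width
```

Transformed code:
def work(q, i):
    i = factor[factor]
    if 38 <= i:
        width = factor
        print(8)
    else:
        print(width)
    val = []
    for q in i:
        if 10 >= i:
            val.append(factor)
    if 4 == 11:
        width = i // val
        i = 10 < 16
    else:
        width = 9 - 10 * i
    handle(width)
    width = process(factor + i)
    factor = factor * (10 % factor)
    return width

19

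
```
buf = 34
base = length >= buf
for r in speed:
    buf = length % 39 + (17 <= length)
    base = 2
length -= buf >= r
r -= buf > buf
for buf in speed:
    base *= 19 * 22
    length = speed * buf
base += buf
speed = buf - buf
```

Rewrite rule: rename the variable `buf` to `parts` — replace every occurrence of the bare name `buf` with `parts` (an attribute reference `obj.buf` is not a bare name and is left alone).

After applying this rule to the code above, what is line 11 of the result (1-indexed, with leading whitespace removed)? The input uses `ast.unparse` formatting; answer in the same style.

Transformed code:
parts = 34
base = length >= parts
for r in speed:
    parts = length % 39 + (17 <= length)
    base = 2
length -= parts >= r
r -= parts > parts
for parts in speed:
    base *= 19 * 22
    length = speed * parts
base += parts
speed = parts - parts

base += parts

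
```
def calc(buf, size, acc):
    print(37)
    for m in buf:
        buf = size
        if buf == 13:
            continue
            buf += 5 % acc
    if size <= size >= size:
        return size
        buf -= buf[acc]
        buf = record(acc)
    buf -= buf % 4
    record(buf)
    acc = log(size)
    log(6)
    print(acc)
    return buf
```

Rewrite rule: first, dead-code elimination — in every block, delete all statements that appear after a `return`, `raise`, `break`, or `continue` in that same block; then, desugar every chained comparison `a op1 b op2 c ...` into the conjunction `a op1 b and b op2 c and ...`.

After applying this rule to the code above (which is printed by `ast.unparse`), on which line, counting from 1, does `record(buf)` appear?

10

Transformed code:
def calc(buf, size, acc):
    print(37)
    for m in buf:
        buf = size
        if buf == 13:
            continue
    if size <= size and size >= size:
        return size
    buf -= buf % 4
    record(buf)
    acc = log(size)
    log(6)
    print(acc)
    return buf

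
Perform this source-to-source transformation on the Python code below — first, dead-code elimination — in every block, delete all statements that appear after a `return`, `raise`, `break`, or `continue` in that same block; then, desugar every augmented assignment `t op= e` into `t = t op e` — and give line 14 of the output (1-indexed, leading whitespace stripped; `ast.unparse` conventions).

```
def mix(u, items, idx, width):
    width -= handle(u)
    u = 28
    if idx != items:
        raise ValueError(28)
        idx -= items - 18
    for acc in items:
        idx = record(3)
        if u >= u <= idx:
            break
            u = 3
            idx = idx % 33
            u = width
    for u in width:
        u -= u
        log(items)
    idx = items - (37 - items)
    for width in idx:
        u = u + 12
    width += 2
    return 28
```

Transformed code:
def mix(u, items, idx, width):
    width = width - handle(u)
    u = 28
    if idx != items:
        raise ValueError(28)
    for acc in items:
        idx = record(3)
        if u >= u <= idx:
            break
    for u in width:
        u = u - u
        log(items)
    idx = items - (37 - items)
    for width in idx:
        u = u + 12
    width = width + 2
    return 28

for width in idx:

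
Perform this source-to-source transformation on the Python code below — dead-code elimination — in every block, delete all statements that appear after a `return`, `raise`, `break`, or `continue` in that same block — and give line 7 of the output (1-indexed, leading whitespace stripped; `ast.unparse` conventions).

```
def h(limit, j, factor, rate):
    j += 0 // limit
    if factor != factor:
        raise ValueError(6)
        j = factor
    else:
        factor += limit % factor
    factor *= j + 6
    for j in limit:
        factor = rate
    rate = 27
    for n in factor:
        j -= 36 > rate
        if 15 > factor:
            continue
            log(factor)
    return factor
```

factor *= j + 6

Transformed code:
def h(limit, j, factor, rate):
    j += 0 // limit
    if factor != factor:
        raise ValueError(6)
    else:
        factor += limit % factor
    factor *= j + 6
    for j in limit:
        factor = rate
    rate = 27
    for n in factor:
        j -= 36 > rate
        if 15 > factor:
            continue
    return factor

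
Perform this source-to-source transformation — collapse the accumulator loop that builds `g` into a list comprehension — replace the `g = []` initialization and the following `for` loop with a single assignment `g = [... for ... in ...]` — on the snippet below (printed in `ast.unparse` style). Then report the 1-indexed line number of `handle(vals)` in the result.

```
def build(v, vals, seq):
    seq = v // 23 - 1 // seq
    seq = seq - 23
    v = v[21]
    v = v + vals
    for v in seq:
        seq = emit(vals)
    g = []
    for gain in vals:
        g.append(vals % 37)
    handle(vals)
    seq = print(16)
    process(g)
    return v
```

9

Transformed code:
def build(v, vals, seq):
    seq = v // 23 - 1 // seq
    seq = seq - 23
    v = v[21]
    v = v + vals
    for v in seq:
        seq = emit(vals)
    g = [vals % 37 for gain in vals]
    handle(vals)
    seq = print(16)
    process(g)
    return v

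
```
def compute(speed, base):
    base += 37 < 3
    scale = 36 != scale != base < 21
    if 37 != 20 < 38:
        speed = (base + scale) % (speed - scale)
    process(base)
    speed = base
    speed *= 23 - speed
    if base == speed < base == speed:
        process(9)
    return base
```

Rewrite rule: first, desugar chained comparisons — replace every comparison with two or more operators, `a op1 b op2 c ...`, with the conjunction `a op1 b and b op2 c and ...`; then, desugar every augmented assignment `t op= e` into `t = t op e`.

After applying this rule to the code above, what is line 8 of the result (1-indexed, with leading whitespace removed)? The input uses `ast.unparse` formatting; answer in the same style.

Transformed code:
def compute(speed, base):
    base = base + (37 < 3)
    scale = 36 != scale and scale != base and (base < 21)
    if 37 != 20 and 20 < 38:
        speed = (base + scale) % (speed - scale)
    process(base)
    speed = base
    speed = speed * (23 - speed)
    if base == speed and speed < base and (base == speed):
        process(9)
    return base

speed = speed * (23 - speed)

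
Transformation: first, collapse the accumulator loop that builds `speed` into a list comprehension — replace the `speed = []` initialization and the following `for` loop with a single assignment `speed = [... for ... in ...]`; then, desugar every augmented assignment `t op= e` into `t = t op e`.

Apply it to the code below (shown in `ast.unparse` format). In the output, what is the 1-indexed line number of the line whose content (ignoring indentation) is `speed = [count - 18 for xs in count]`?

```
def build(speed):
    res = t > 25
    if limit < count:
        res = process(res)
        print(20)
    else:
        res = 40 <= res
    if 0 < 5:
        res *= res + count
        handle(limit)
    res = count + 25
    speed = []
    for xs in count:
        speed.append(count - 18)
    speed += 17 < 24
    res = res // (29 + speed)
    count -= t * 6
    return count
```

12

Transformed code:
def build(speed):
    res = t > 25
    if limit < count:
        res = process(res)
        print(20)
    else:
        res = 40 <= res
    if 0 < 5:
        res = res * (res + count)
        handle(limit)
    res = count + 25
    speed = [count - 18 for xs in count]
    speed = speed + (17 < 24)
    res = res // (29 + speed)
    count = count - t * 6
    return count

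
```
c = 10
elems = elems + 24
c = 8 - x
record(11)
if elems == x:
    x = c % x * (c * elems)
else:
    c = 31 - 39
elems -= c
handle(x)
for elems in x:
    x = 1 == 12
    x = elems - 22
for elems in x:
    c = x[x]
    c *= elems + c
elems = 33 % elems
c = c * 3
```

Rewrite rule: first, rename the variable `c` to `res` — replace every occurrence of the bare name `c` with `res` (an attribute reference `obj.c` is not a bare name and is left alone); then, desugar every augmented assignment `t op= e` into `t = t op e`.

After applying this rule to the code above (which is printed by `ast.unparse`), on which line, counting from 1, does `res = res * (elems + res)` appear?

Transformed code:
res = 10
elems = elems + 24
res = 8 - x
record(11)
if elems == x:
    x = res % x * (res * elems)
else:
    res = 31 - 39
elems = elems - res
handle(x)
for elems in x:
    x = 1 == 12
    x = elems - 22
for elems in x:
    res = x[x]
    res = res * (elems + res)
elems = 33 % elems
res = res * 3

16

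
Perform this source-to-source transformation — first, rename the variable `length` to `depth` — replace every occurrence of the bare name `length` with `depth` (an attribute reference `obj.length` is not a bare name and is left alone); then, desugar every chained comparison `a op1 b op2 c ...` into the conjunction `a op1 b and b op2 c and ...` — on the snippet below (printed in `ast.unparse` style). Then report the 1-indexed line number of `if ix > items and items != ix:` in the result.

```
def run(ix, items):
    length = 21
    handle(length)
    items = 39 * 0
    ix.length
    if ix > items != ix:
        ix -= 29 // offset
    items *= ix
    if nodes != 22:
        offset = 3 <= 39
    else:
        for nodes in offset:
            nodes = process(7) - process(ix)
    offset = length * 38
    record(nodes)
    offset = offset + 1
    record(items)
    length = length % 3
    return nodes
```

6

Transformed code:
def run(ix, items):
    depth = 21
    handle(depth)
    items = 39 * 0
    ix.length
    if ix > items and items != ix:
        ix -= 29 // offset
    items *= ix
    if nodes != 22:
        offset = 3 <= 39
    else:
        for nodes in offset:
            nodes = process(7) - process(ix)
    offset = depth * 38
    record(nodes)
    offset = offset + 1
    record(items)
    depth = depth % 3
    return nodes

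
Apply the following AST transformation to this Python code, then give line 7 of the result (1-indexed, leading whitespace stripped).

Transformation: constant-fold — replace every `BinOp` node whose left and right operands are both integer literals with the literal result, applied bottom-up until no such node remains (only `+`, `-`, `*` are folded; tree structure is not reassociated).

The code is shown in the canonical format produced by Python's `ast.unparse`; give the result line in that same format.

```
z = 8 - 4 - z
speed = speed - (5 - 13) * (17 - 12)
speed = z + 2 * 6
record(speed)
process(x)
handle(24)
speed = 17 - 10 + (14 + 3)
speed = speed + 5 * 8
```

speed = 24

Transformed code:
z = 4 - z
speed = speed - -40
speed = z + 12
record(speed)
process(x)
handle(24)
speed = 24
speed = speed + 40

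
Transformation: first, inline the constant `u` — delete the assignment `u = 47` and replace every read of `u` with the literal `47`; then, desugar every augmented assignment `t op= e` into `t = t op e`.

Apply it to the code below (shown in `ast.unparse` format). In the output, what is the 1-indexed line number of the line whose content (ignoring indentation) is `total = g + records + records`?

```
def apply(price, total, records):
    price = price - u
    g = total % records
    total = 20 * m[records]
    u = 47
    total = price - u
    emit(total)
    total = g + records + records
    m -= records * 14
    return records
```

Transformed code:
def apply(price, total, records):
    price = price - 47
    g = total % records
    total = 20 * m[records]
    total = price - 47
    emit(total)
    total = g + records + records
    m = m - records * 14
    return records

7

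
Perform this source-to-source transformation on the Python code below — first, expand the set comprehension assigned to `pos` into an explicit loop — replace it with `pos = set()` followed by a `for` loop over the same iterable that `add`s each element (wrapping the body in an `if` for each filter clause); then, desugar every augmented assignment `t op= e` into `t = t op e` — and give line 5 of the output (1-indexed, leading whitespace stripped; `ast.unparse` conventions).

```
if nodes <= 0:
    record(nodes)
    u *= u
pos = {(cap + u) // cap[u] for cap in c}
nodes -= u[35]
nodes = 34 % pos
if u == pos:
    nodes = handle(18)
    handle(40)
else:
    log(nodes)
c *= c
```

for cap in c:

Transformed code:
if nodes <= 0:
    record(nodes)
    u = u * u
pos = set()
for cap in c:
    pos.add((cap + u) // cap[u])
nodes = nodes - u[35]
nodes = 34 % pos
if u == pos:
    nodes = handle(18)
    handle(40)
else:
    log(nodes)
c = c * c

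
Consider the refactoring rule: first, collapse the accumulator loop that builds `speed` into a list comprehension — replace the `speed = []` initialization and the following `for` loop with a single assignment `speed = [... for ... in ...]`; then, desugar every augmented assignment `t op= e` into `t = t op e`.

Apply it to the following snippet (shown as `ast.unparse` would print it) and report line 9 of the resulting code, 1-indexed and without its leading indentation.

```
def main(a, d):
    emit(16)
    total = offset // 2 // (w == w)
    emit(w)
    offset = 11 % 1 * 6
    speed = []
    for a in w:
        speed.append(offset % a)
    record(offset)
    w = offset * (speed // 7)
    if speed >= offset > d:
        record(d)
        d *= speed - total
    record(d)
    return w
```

if speed >= offset > d:

Transformed code:
def main(a, d):
    emit(16)
    total = offset // 2 // (w == w)
    emit(w)
    offset = 11 % 1 * 6
    speed = [offset % a for a in w]
    record(offset)
    w = offset * (speed // 7)
    if speed >= offset > d:
        record(d)
        d = d * (speed - total)
    record(d)
    return w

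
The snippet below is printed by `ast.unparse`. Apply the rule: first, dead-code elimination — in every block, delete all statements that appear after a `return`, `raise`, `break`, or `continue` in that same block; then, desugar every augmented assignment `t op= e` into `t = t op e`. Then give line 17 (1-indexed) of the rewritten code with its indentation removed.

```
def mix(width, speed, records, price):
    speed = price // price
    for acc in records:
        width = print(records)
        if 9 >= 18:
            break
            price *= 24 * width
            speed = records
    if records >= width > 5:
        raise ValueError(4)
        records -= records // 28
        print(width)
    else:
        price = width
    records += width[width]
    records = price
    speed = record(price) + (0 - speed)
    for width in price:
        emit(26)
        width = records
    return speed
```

Transformed code:
def mix(width, speed, records, price):
    speed = price // price
    for acc in records:
        width = print(records)
        if 9 >= 18:
            break
    if records >= width > 5:
        raise ValueError(4)
    else:
        price = width
    records = records + width[width]
    records = price
    speed = record(price) + (0 - speed)
    for width in price:
        emit(26)
        width = records
    return speed

return speed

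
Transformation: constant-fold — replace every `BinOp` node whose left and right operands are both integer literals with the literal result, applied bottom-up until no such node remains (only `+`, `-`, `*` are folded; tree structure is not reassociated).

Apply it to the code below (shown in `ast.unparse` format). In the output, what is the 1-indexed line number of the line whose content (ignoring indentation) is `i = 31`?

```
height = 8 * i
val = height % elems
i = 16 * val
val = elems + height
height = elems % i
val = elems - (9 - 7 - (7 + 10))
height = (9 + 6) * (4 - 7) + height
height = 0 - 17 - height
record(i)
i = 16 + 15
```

10

Transformed code:
height = 8 * i
val = height % elems
i = 16 * val
val = elems + height
height = elems % i
val = elems - -15
height = -45 + height
height = -17 - height
record(i)
i = 31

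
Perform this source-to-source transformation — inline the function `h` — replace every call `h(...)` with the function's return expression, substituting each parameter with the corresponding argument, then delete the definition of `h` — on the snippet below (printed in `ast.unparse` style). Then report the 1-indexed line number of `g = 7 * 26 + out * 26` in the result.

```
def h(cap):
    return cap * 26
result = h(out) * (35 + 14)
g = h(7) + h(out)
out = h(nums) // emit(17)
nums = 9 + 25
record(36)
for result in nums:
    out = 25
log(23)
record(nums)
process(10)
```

2

Transformed code:
result = out * 26 * (35 + 14)
g = 7 * 26 + out * 26
out = nums * 26 // emit(17)
nums = 9 + 25
record(36)
for result in nums:
    out = 25
log(23)
record(nums)
process(10)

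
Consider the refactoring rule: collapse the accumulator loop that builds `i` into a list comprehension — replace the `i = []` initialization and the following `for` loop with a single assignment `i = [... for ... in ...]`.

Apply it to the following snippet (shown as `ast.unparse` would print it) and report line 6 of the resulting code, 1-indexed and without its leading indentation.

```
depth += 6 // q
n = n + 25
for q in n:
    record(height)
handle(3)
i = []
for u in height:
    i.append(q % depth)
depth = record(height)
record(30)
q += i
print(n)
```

Transformed code:
depth += 6 // q
n = n + 25
for q in n:
    record(height)
handle(3)
i = [q % depth for u in height]
depth = record(height)
record(30)
q += i
print(n)

i = [q % depth for u in height]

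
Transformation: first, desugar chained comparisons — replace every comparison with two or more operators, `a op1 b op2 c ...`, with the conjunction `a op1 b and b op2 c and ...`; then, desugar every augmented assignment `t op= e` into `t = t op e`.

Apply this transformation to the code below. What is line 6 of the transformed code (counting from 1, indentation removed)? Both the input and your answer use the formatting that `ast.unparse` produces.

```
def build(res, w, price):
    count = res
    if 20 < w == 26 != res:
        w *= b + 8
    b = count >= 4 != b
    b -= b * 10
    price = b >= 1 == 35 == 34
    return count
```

b = b - b * 10

Transformed code:
def build(res, w, price):
    count = res
    if 20 < w and w == 26 and (26 != res):
        w = w * (b + 8)
    b = count >= 4 and 4 != b
    b = b - b * 10
    price = b >= 1 and 1 == 35 and (35 == 34)
    return count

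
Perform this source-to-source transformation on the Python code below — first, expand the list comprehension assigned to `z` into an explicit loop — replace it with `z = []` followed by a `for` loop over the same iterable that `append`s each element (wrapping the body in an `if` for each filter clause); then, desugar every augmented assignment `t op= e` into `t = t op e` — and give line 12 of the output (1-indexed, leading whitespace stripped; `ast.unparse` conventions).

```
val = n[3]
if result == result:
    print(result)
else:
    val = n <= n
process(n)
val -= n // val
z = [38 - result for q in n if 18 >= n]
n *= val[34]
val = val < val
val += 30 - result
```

Transformed code:
val = n[3]
if result == result:
    print(result)
else:
    val = n <= n
process(n)
val = val - n // val
z = []
for q in n:
    if 18 >= n:
        z.append(38 - result)
n = n * val[34]
val = val < val
val = val + (30 - result)

n = n * val[34]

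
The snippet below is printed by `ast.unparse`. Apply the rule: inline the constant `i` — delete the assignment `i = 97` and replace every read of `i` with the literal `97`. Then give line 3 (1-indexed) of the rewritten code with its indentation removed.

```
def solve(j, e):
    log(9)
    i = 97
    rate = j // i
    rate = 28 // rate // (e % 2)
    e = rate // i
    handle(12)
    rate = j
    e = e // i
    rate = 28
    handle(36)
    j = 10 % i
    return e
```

Transformed code:
def solve(j, e):
    log(9)
    rate = j // 97
    rate = 28 // rate // (e % 2)
    e = rate // 97
    handle(12)
    rate = j
    e = e // 97
    rate = 28
    handle(36)
    j = 10 % 97
    return e

rate = j // 97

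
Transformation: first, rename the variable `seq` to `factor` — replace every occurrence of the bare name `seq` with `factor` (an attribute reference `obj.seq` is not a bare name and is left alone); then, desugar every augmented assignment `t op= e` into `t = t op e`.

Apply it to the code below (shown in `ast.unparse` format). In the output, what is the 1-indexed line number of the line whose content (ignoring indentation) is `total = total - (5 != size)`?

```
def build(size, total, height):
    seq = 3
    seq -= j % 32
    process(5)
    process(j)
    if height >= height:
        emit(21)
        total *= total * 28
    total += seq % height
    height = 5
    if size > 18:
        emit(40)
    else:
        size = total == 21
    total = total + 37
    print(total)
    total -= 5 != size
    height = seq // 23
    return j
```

17

Transformed code:
def build(size, total, height):
    factor = 3
    factor = factor - j % 32
    process(5)
    process(j)
    if height >= height:
        emit(21)
        total = total * (total * 28)
    total = total + factor % height
    height = 5
    if size > 18:
        emit(40)
    else:
        size = total == 21
    total = total + 37
    print(total)
    total = total - (5 != size)
    height = factor // 23
    return j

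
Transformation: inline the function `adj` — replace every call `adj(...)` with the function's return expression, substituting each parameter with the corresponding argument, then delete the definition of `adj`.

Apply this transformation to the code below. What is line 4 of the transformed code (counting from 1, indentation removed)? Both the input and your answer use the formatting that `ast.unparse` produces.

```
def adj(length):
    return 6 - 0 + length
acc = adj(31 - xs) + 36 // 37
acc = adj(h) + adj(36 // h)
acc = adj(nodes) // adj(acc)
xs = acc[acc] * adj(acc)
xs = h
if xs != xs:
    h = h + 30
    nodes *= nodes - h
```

xs = acc[acc] * (6 - 0 + acc)

Transformed code:
acc = 6 - 0 + (31 - xs) + 36 // 37
acc = 6 - 0 + h + (6 - 0 + 36 // h)
acc = (6 - 0 + nodes) // (6 - 0 + acc)
xs = acc[acc] * (6 - 0 + acc)
xs = h
if xs != xs:
    h = h + 30
    nodes *= nodes - h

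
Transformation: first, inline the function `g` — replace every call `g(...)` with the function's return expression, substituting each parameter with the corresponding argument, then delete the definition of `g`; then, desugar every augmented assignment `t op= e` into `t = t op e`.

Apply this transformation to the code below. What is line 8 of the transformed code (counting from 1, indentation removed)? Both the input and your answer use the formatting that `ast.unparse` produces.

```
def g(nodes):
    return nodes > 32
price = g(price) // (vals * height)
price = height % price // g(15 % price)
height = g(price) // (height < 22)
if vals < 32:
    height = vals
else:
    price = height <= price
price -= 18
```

Transformed code:
price = (price > 32) // (vals * height)
price = height % price // (15 % price > 32)
height = (price > 32) // (height < 22)
if vals < 32:
    height = vals
else:
    price = height <= price
price = price - 18

price = price - 18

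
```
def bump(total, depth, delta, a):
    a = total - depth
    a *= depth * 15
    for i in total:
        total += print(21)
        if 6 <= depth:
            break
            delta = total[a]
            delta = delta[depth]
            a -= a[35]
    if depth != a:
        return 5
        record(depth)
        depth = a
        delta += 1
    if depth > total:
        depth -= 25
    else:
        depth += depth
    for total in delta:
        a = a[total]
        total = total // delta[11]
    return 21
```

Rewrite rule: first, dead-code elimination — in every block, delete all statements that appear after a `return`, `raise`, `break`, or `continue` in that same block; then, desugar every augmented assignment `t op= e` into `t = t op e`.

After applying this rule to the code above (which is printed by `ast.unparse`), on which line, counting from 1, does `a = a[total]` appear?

15

Transformed code:
def bump(total, depth, delta, a):
    a = total - depth
    a = a * (depth * 15)
    for i in total:
        total = total + print(21)
        if 6 <= depth:
            break
    if depth != a:
        return 5
    if depth > total:
        depth = depth - 25
    else:
        depth = depth + depth
    for total in delta:
        a = a[total]
        total = total // delta[11]
    return 21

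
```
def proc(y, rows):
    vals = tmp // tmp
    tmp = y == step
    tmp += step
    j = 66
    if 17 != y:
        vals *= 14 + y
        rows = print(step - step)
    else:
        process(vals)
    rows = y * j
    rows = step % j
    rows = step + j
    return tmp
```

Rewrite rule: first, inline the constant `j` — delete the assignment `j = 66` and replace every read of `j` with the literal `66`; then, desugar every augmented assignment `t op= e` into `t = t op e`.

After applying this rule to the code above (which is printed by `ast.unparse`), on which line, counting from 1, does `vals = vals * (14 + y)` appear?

Transformed code:
def proc(y, rows):
    vals = tmp // tmp
    tmp = y == step
    tmp = tmp + step
    if 17 != y:
        vals = vals * (14 + y)
        rows = print(step - step)
    else:
        process(vals)
    rows = y * 66
    rows = step % 66
    rows = step + 66
    return tmp

6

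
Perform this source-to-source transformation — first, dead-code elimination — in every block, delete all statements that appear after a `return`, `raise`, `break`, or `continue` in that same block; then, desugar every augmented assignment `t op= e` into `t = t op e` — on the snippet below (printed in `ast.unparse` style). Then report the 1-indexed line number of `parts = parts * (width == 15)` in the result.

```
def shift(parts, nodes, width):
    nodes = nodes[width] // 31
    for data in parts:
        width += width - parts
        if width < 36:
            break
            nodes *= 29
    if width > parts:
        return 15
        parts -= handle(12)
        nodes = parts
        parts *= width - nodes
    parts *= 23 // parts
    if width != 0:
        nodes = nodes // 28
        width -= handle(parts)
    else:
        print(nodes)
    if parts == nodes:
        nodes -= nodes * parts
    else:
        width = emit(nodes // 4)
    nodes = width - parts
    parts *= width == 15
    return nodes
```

20

Transformed code:
def shift(parts, nodes, width):
    nodes = nodes[width] // 31
    for data in parts:
        width = width + (width - parts)
        if width < 36:
            break
    if width > parts:
        return 15
    parts = parts * (23 // parts)
    if width != 0:
        nodes = nodes // 28
        width = width - handle(parts)
    else:
        print(nodes)
    if parts == nodes:
        nodes = nodes - nodes * parts
    else:
        width = emit(nodes // 4)
    nodes = width - parts
    parts = parts * (width == 15)
    return nodes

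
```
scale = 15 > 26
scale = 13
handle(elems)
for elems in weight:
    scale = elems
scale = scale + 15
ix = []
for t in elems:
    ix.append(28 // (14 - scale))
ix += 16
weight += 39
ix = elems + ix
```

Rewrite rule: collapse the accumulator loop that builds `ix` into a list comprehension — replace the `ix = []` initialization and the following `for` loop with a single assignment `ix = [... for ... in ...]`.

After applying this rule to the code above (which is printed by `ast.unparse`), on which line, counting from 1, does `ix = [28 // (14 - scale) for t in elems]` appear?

7

Transformed code:
scale = 15 > 26
scale = 13
handle(elems)
for elems in weight:
    scale = elems
scale = scale + 15
ix = [28 // (14 - scale) for t in elems]
ix += 16
weight += 39
ix = elems + ix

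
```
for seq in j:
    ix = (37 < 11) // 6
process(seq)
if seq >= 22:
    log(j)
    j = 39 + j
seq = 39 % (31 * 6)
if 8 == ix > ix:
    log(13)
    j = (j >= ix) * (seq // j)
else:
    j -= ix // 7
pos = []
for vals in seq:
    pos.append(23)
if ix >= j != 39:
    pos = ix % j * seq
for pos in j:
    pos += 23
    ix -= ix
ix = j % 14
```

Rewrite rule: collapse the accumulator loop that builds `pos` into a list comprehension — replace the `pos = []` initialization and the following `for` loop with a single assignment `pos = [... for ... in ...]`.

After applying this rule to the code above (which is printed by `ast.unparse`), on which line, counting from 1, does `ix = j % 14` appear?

19

Transformed code:
for seq in j:
    ix = (37 < 11) // 6
process(seq)
if seq >= 22:
    log(j)
    j = 39 + j
seq = 39 % (31 * 6)
if 8 == ix > ix:
    log(13)
    j = (j >= ix) * (seq // j)
else:
    j -= ix // 7
pos = [23 for vals in seq]
if ix >= j != 39:
    pos = ix % j * seq
for pos in j:
    pos += 23
    ix -= ix
ix = j % 14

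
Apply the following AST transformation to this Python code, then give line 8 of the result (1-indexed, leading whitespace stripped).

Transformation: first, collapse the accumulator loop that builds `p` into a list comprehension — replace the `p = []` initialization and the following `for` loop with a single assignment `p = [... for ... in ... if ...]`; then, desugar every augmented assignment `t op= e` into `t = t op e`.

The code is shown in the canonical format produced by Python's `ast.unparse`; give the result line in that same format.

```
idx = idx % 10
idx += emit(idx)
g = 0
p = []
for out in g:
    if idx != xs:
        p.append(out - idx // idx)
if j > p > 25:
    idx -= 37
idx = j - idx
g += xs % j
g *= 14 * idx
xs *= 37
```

g = g + xs % j

Transformed code:
idx = idx % 10
idx = idx + emit(idx)
g = 0
p = [out - idx // idx for out in g if idx != xs]
if j > p > 25:
    idx = idx - 37
idx = j - idx
g = g + xs % j
g = g * (14 * idx)
xs = xs * 37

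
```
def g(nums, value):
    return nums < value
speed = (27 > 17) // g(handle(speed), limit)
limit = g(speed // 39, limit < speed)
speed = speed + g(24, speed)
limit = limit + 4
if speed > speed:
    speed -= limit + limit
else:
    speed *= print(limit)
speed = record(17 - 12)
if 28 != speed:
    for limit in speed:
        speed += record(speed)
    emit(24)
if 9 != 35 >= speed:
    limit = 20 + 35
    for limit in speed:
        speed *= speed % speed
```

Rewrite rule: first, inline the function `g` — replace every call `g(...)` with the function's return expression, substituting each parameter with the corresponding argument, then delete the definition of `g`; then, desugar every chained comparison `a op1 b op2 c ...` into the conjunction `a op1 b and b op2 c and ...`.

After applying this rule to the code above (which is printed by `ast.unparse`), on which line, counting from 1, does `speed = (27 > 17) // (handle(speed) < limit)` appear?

1

Transformed code:
speed = (27 > 17) // (handle(speed) < limit)
limit = speed // 39 < (limit < speed)
speed = speed + (24 < speed)
limit = limit + 4
if speed > speed:
    speed -= limit + limit
else:
    speed *= print(limit)
speed = record(17 - 12)
if 28 != speed:
    for limit in speed:
        speed += record(speed)
    emit(24)
if 9 != 35 and 35 >= speed:
    limit = 20 + 35
    for limit in speed:
        speed *= speed % speed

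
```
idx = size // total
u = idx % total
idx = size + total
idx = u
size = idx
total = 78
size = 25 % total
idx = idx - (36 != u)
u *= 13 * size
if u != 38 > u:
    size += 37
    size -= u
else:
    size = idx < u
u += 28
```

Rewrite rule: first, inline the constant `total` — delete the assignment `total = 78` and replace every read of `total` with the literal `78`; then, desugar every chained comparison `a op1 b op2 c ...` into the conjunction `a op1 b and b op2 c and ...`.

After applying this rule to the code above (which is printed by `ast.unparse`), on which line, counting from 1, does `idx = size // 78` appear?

Transformed code:
idx = size // 78
u = idx % 78
idx = size + 78
idx = u
size = idx
size = 25 % 78
idx = idx - (36 != u)
u *= 13 * size
if u != 38 and 38 > u:
    size += 37
    size -= u
else:
    size = idx < u
u += 28

1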